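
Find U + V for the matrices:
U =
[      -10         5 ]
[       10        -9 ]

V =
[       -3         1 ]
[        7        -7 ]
U + V =
[      -13         6 ]
[       17       -16 ]

Matrix addition is elementwise: (U+V)[i][j] = U[i][j] + V[i][j].
  (U+V)[0][0] = (-10) + (-3) = -13
  (U+V)[0][1] = (5) + (1) = 6
  (U+V)[1][0] = (10) + (7) = 17
  (U+V)[1][1] = (-9) + (-7) = -16
U + V =
[      -13         6 ]
[       17       -16 ]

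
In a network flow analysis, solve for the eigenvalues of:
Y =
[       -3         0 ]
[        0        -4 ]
λ = -4, -3

Solve det(Y - λI) = 0. For a 2×2 matrix the characteristic equation is λ² - (trace)λ + det = 0.
trace(Y) = a + d = -3 - 4 = -7.
det(Y) = a*d - b*c = (-3)*(-4) - (0)*(0) = 12 - 0 = 12.
Characteristic equation: λ² - (-7)λ + (12) = 0.
Discriminant = (-7)² - 4*(12) = 49 - 48 = 1.
λ = (-7 ± √1) / 2 = (-7 ± 1) / 2 = -4, -3.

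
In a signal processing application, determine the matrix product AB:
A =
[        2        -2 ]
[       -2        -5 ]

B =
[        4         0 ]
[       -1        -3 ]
AB =
[       10         6 ]
[       -3        15 ]

Matrix multiplication: (AB)[i][j] = sum over k of A[i][k] * B[k][j].
  (AB)[0][0] = (2)*(4) + (-2)*(-1) = 10
  (AB)[0][1] = (2)*(0) + (-2)*(-3) = 6
  (AB)[1][0] = (-2)*(4) + (-5)*(-1) = -3
  (AB)[1][1] = (-2)*(0) + (-5)*(-3) = 15
AB =
[       10         6 ]
[       -3        15 ]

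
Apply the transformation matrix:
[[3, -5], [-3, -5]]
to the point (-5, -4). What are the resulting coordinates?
(5, 35)

Matrix multiplication:
[[3, -5], [-3, -5]] × [-5, -4]ᵀ
= [3×-5 + -5×-4, -3×-5 + -5×-4]ᵀ
= [5.0000, 35.0000]ᵀ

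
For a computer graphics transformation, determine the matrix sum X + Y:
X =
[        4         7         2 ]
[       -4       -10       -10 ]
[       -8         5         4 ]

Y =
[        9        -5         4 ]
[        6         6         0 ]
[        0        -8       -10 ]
X + Y =
[       13         2         6 ]
[        2        -4       -10 ]
[       -8        -3        -6 ]

Matrix addition is elementwise: (X+Y)[i][j] = X[i][j] + Y[i][j].
  (X+Y)[0][0] = (4) + (9) = 13
  (X+Y)[0][1] = (7) + (-5) = 2
  (X+Y)[0][2] = (2) + (4) = 6
  (X+Y)[1][0] = (-4) + (6) = 2
  (X+Y)[1][1] = (-10) + (6) = -4
  (X+Y)[1][2] = (-10) + (0) = -10
  (X+Y)[2][0] = (-8) + (0) = -8
  (X+Y)[2][1] = (5) + (-8) = -3
  (X+Y)[2][2] = (4) + (-10) = -6
X + Y =
[       13         2         6 ]
[        2        -4       -10 ]
[       -8        -3        -6 ]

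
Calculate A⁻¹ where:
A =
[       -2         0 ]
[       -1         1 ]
det(A) = -2
A⁻¹ =
[     -1/2         0 ]
[     -1/2         1 ]

For a 2×2 matrix A = [[a, b], [c, d]] with det(A) ≠ 0, A⁻¹ = (1/det(A)) * [[d, -b], [-c, a]].
det(A) = (-2)*(1) - (0)*(-1) = -2 - 0 = -2.
A⁻¹ = (1/-2) * [[1, 0], [1, -2]].
Dividing each entry by -2 and reducing:
A⁻¹ =
[     -1/2         0 ]
[     -1/2         1 ]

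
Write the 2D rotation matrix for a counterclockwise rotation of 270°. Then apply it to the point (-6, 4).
R = [[0, 1], [-1, 0]]; R·(-6, 4) = (4, 6)

Rotation matrix formula: R(θ) = [[cos θ, -sin θ], [sin θ, cos θ]]
For θ = 270°:
cos(270°) = 0
sin(270°) = -1
R = [[0, 1], [-1, 0]]
Apply to (-6, 4): [0·-6 + (1)·4, -1·-6 + 0·4] = (4, 6)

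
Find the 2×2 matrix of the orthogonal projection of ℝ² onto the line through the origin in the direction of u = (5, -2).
[[25/29, -10/29], [-10/29, 4/29]]

The orthogonal projection onto the line spanned by a nonzero vector u = (a, b) has matrix P = (u uᵀ) / (uᵀ u) = (1/(a² + b²)) · [[a², ab], [ab, b²]].
Here u = (5, -2), so a² + b² = 25 + 4 = 29.
P = (1/29) · [[25, -10], [-10, 4]] = [[25/29, -10/29], [-10/29, 4/29]].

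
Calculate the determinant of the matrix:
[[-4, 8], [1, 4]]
-24

For a 2×2 matrix [[a, b], [c, d]], det = ad - bc
det = (-4)(4) - (8)(1) = -16 - 8 = -24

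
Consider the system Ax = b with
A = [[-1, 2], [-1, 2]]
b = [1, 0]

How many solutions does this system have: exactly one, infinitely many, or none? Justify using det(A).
No solution

det(A) = (-1)*(2) - (2)*(-1) = 0, so A is singular.
The column space of A is span(column 1) = span([-1, -1]).
b = [1, 0] is not a scalar multiple of column 1, so b ∉ column space and the system is inconsistent — no solution.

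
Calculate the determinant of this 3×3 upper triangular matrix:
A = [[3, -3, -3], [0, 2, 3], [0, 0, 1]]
6

The determinant of a triangular matrix is the product of its diagonal entries (the off-diagonal entries above the diagonal do not affect it).
det(A) = (3) * (2) * (1) = 6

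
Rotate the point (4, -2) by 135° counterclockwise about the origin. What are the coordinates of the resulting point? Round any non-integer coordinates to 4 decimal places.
(-1.4142, 4.2426)

Rotation matrix R(θ) = [[cos θ, -sin θ], [sin θ, cos θ]]; for θ = 135°:
R = [[-√2/2, -√2/2], [√2/2, -√2/2]]
Result: R × [4, -2]ᵀ = [-√2/2·4 + (-√2/2)·-2, √2/2·4 + (-√2/2)·-2]ᵀ = (-1.4142, 4.2426)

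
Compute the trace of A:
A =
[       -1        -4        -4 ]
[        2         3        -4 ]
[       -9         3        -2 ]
tr(A) = -1 + 3 - 2 = 0

The trace of a square matrix is the sum of its diagonal entries.
Diagonal entries of A: A[0][0] = -1, A[1][1] = 3, A[2][2] = -2.
tr(A) = -1 + 3 - 2 = 0.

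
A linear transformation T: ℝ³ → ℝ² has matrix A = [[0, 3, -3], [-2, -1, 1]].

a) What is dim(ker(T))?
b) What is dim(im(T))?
dim(ker) = 1, dim(im) = 2

The two rows are not scalar multiples of one another (no single k satisfies row 2 = k × row 1), so they are linearly independent.
Thus rank(A) = 2.
dim(im(T)) = rank(A) = 2.
By the rank-nullity theorem applied to T: ℝ³ → ℝ², rank(A) + nullity(A) = 3 (the domain dimension), so dim(ker(T)) = 3 - 2 = 1.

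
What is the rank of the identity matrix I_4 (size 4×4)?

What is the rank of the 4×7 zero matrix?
rank(I_4) = 4, rank(0) = 0

The identity I_4 has 4 columns that are the standard basis vectors e_1, …, e_4. These are linearly independent, so all 4 columns are pivots and rank(I_4) = 4.
The 4×7 zero matrix has every entry zero, so every row is the zero row and there are no pivots; rank(0) = 0.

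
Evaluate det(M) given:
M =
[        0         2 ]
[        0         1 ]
det(M) = 0

For a 2×2 matrix [[a, b], [c, d]], det = a*d - b*c.
det(M) = (0)*(1) - (2)*(0) = 0 - 0 = 0.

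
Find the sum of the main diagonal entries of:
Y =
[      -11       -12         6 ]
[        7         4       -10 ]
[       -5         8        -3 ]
tr(Y) = -11 + 4 - 3 = -10

The trace of a square matrix is the sum of its diagonal entries.
Diagonal entries of Y: Y[0][0] = -11, Y[1][1] = 4, Y[2][2] = -3.
tr(Y) = -11 + 4 - 3 = -10.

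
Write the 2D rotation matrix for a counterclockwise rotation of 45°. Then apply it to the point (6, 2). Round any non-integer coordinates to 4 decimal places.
R = [[√2/2, -√2/2], [√2/2, √2/2]]; R·(6, 2) = (2.8284, 5.6569)

Rotation matrix formula: R(θ) = [[cos θ, -sin θ], [sin θ, cos θ]]
For θ = 45°:
cos(45°) = √2/2
sin(45°) = √2/2
R = [[√2/2, -√2/2], [√2/2, √2/2]]
Apply to (6, 2): [√2/2·6 + (-√2/2)·2, √2/2·6 + √2/2·2] = (2.8284, 5.6569)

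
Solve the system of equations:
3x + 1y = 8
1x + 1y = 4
x = 2, y = 2

Use elimination (row reduction):
Equation 1: 3x + 1y = 8.
Equation 2: 1x + 1y = 4.
Multiply Eq1 by 1 and Eq2 by 3: 3x + 1y = 8;  3x + 3y = 12.
Subtract: (2)y = 4, so y = 2.
Back-substitute into Eq1: 3x + 1*(2) = 8, so x = 2.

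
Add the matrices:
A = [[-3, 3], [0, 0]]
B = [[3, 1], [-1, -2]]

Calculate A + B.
[[0, 4], [-1, -2]]

Add corresponding elements:
(-3)+(3)=0
(3)+(1)=4
(0)+(-1)=-1
(0)+(-2)=-2
A + B = [[0, 4], [-1, -2]]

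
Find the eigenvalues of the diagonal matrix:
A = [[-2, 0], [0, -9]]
λ₁ = -2, λ₂ = -9

The characteristic polynomial of A is det(A - λI) = (-2 - λ)(-9 - λ) = 0.
The roots are λ = -2 and λ = -9, so the eigenvalues are the diagonal entries.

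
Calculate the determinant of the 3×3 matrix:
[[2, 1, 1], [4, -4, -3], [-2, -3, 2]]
-56

Expansion along first row:
det = 2·det([[-4,-3],[-3,2]]) - 1·det([[4,-3],[-2,2]]) + 1·det([[4,-4],[-2,-3]])
    = 2·(-4·2 - -3·-3) - 1·(4·2 - -3·-2) + 1·(4·-3 - -4·-2)
    = 2·-17 - 1·2 + 1·-20
    = -34 + -2 + -20 = -56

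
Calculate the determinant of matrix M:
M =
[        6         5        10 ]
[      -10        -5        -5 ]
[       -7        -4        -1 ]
det(M) = 85

Expand along row 0 (cofactor expansion): det(M) = a*(e*i - f*h) - b*(d*i - f*g) + c*(d*h - e*g), where the 3×3 is [[a, b, c], [d, e, f], [g, h, i]].
Minor M_00 = (-5)*(-1) - (-5)*(-4) = 5 - 20 = -15.
Minor M_01 = (-10)*(-1) - (-5)*(-7) = 10 - 35 = -25.
Minor M_02 = (-10)*(-4) - (-5)*(-7) = 40 - 35 = 5.
det(M) = (6)*(-15) - (5)*(-25) + (10)*(5) = -90 + 125 + 50 = 85.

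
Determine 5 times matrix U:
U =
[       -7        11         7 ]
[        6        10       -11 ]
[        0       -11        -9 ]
5U =
[      -35        55        35 ]
[       30        50       -55 ]
[        0       -55       -45 ]

Scalar multiplication is elementwise: (5U)[i][j] = 5 * U[i][j].
  (5U)[0][0] = 5 * (-7) = -35
  (5U)[0][1] = 5 * (11) = 55
  (5U)[0][2] = 5 * (7) = 35
  (5U)[1][0] = 5 * (6) = 30
  (5U)[1][1] = 5 * (10) = 50
  (5U)[1][2] = 5 * (-11) = -55
  (5U)[2][0] = 5 * (0) = 0
  (5U)[2][1] = 5 * (-11) = -55
  (5U)[2][2] = 5 * (-9) = -45
5U =
[      -35        55        35 ]
[       30        50       -55 ]
[        0       -55       -45 ]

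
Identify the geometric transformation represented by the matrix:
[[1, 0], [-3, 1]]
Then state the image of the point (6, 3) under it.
vertical shear with factor -3; image of (6, 3) is (6, -15)

The matrix [[1, 0], [k, 1]] sends (x, y) to (x, -3x + y), leaving the x-coordinate fixed: a vertical shear.
The matrix [[1, 0], [-3, 1]] represents: vertical shear with factor -3.
Applying it to (6, 3): [1·6 + 0·3, -3·6 + 1·3] = (6, -15).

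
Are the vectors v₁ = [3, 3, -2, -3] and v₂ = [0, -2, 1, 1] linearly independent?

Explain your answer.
Yes, linearly independent

Two vectors are linearly dependent iff one is a scalar multiple of the other.
No single scalar k satisfies v₂ = k·v₁ (the ratios of corresponding entries disagree), so v₁ and v₂ are linearly independent.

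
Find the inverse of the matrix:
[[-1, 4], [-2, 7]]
[[7, -4], [2, -1]]

For [[a,b],[c,d]], inverse = (1/det)·[[d,-b],[-c,a]]
det = -1·7 - 4·-2 = 1
Inverse = (1/1)·[[7, -4], [2, -1]]
        = [[7, -4], [2, -1]]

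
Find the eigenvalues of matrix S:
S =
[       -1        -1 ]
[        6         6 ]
λ = 0, 5

Solve det(S - λI) = 0. For a 2×2 matrix the characteristic equation is λ² - (trace)λ + det = 0.
trace(S) = a + d = -1 + 6 = 5.
det(S) = a*d - b*c = (-1)*(6) - (-1)*(6) = -6 + 6 = 0.
Characteristic equation: λ² - (5)λ + (0) = 0.
Discriminant = (5)² - 4*(0) = 25 - 0 = 25.
λ = (5 ± √25) / 2 = (5 ± 5) / 2 = 0, 5.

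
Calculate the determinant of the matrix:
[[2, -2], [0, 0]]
0

For a 2×2 matrix [[a, b], [c, d]], det = ad - bc
det = (2)(0) - (-2)(0) = 0 - 0 = 0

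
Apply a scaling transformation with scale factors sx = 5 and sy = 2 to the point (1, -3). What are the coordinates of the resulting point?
(5, -6)

Scaling matrix:
[[5, 0], [0, 2]]
Result: (1 × 5, -3 × 2) = (5, -6)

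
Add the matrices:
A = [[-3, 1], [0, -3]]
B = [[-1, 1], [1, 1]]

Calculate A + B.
[[-4, 2], [1, -2]]

Add corresponding elements:
(-3)+(-1)=-4
(1)+(1)=2
(0)+(1)=1
(-3)+(1)=-2
A + B = [[-4, 2], [1, -2]]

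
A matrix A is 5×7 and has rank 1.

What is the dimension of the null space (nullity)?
6

The rank-nullity theorem for an m×n matrix states:
rank(A) + nullity(A) = n (the number of columns).
Here n = 7 and rank(A) = 1, so nullity(A) = 7 - 1 = 6.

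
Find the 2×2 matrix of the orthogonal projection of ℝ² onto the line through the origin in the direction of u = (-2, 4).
[[1/5, -2/5], [-2/5, 4/5]]

The orthogonal projection onto the line spanned by a nonzero vector u = (a, b) has matrix P = (u uᵀ) / (uᵀ u) = (1/(a² + b²)) · [[a², ab], [ab, b²]].
Here u = (-2, 4), so a² + b² = 4 + 16 = 20.
P = (1/20) · [[4, -8], [-8, 16]] = [[1/5, -2/5], [-2/5, 4/5]].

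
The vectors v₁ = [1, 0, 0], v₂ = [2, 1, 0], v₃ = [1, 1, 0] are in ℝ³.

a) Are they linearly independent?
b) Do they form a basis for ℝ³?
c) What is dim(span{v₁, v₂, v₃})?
Not independent, not a basis, dim(span) = 2

Check whether v₃ can be written as a linear combination of v₁ and v₂.
v₃ = (-1)·v₁ + (1)·v₂ = [1, 1, 0], so the three vectors are linearly dependent.
Thus they do not form a basis for ℝ³, and dim(span{v₁, v₂, v₃}) = 2 (spanned by v₁ and v₂).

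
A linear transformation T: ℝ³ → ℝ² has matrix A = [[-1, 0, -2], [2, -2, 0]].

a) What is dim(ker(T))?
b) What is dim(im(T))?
dim(ker) = 1, dim(im) = 2

The two rows are not scalar multiples of one another (no single k satisfies row 2 = k × row 1), so they are linearly independent.
Thus rank(A) = 2.
dim(im(T)) = rank(A) = 2.
By the rank-nullity theorem applied to T: ℝ³ → ℝ², rank(A) + nullity(A) = 3 (the domain dimension), so dim(ker(T)) = 3 - 2 = 1.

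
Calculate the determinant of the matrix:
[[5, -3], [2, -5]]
-19

For a 2×2 matrix [[a, b], [c, d]], det = ad - bc
det = (5)(-5) - (-3)(2) = -25 - -6 = -19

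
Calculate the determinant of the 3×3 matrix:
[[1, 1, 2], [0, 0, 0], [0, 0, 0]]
0

Expansion along first row:
det = 1·det([[0,0],[0,0]]) - 1·det([[0,0],[0,0]]) + 2·det([[0,0],[0,0]])
    = 1·(0·0 - 0·0) - 1·(0·0 - 0·0) + 2·(0·0 - 0·0)
    = 1·0 - 1·0 + 2·0
    = 0 + 0 + 0 = 0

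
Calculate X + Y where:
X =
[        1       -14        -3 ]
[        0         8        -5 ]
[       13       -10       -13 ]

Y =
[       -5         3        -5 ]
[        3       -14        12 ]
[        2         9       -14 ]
X + Y =
[       -4       -11        -8 ]
[        3        -6         7 ]
[       15        -1       -27 ]

Matrix addition is elementwise: (X+Y)[i][j] = X[i][j] + Y[i][j].
  (X+Y)[0][0] = (1) + (-5) = -4
  (X+Y)[0][1] = (-14) + (3) = -11
  (X+Y)[0][2] = (-3) + (-5) = -8
  (X+Y)[1][0] = (0) + (3) = 3
  (X+Y)[1][1] = (8) + (-14) = -6
  (X+Y)[1][2] = (-5) + (12) = 7
  (X+Y)[2][0] = (13) + (2) = 15
  (X+Y)[2][1] = (-10) + (9) = -1
  (X+Y)[2][2] = (-13) + (-14) = -27
X + Y =
[       -4       -11        -8 ]
[        3        -6         7 ]
[       15        -1       -27 ]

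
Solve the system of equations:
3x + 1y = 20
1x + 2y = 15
x = 5, y = 5

Use elimination (row reduction):
Equation 1: 3x + 1y = 20.
Equation 2: 1x + 2y = 15.
Multiply Eq1 by 1 and Eq2 by 3: 3x + 1y = 20;  3x + 6y = 45.
Subtract: (5)y = 25, so y = 5.
Back-substitute into Eq1: 3x + 1*(5) = 20, so x = 5.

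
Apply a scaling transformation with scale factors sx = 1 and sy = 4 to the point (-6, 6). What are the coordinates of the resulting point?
(-6, 24)

Scaling matrix:
[[1, 0], [0, 4]]
Result: (-6 × 1, 6 × 4) = (-6, 24)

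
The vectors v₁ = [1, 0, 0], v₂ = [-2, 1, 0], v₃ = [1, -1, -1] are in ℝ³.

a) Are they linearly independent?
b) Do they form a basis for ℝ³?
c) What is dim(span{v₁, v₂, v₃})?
Yes independent, yes basis, dim = 3

Stack v₁, v₂, v₃ as rows of a 3×3 matrix.
[[1, 0, 0]; [-2, 1, 0]; [1, -1, -1]] is already lower triangular with nonzero diagonal entries (1, 1, -1), so its determinant is the product of the diagonal entries, det = (1)·(1)·(-1) = -1 ≠ 0, and the rows are linearly independent.
Three linearly independent vectors in ℝ³ form a basis for ℝ³, so dim(span{v₁,v₂,v₃}) = 3.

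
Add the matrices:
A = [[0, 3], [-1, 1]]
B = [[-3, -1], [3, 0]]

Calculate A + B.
[[-3, 2], [2, 1]]

Add corresponding elements:
(0)+(-3)=-3
(3)+(-1)=2
(-1)+(3)=2
(1)+(0)=1
A + B = [[-3, 2], [2, 1]]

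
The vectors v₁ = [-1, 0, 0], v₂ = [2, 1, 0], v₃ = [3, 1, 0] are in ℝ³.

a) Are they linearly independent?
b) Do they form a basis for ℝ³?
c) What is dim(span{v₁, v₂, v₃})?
Not independent, not a basis, dim(span) = 2

Check whether v₃ can be written as a linear combination of v₁ and v₂.
v₃ = (-1)·v₁ + (1)·v₂ = [3, 1, 0], so the three vectors are linearly dependent.
Thus they do not form a basis for ℝ³, and dim(span{v₁, v₂, v₃}) = 2 (spanned by v₁ and v₂).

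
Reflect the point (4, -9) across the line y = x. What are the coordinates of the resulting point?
(-9, 4)

Reflection across line y = x: (4, -9) → (-9, 4)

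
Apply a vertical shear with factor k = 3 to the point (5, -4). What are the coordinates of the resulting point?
(5, 11)

Shear matrix for vertical shear with factor k = 3:
[[1, 0], [3, 1]]
Result: (5, -4) → (5, 11)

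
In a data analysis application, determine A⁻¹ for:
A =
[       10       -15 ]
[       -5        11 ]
det(A) = 35
A⁻¹ =
[    11/35       3/7 ]
[      1/7       2/7 ]

For a 2×2 matrix A = [[a, b], [c, d]] with det(A) ≠ 0, A⁻¹ = (1/det(A)) * [[d, -b], [-c, a]].
det(A) = (10)*(11) - (-15)*(-5) = 110 - 75 = 35.
A⁻¹ = (1/35) * [[11, 15], [5, 10]].
Dividing each entry by 35 and reducing:
A⁻¹ =
[    11/35       3/7 ]
[      1/7       2/7 ]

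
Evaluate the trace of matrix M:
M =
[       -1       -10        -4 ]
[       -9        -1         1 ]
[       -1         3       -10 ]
tr(M) = -1 - 1 - 10 = -12

The trace of a square matrix is the sum of its diagonal entries.
Diagonal entries of M: M[0][0] = -1, M[1][1] = -1, M[2][2] = -10.
tr(M) = -1 - 1 - 10 = -12.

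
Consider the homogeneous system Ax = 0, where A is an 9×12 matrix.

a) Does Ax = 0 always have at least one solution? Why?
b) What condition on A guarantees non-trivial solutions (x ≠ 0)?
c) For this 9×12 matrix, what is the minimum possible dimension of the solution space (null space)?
a) Yes, x = 0 is always a solution. b) When A has linearly dependent columns (rank < n). c) Minimum nullity = 3.

a) x = 0 satisfies A·0 = 0, so the zero vector is always a solution.
b) Non-trivial solutions exist iff the columns of A are linearly dependent, equivalently rank(A) < n (the number of columns).
c) By rank-nullity, rank(A) + nullity(A) = n = 12. Since A has only 9 rows, rank(A) ≤ 9, so nullity(A) ≥ 12 - 9 = 3.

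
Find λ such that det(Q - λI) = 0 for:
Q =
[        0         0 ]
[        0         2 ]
λ = 0, 2

Solve det(Q - λI) = 0. For a 2×2 matrix the characteristic equation is λ² - (trace)λ + det = 0.
trace(Q) = a + d = 0 + 2 = 2.
det(Q) = a*d - b*c = (0)*(2) - (0)*(0) = 0 - 0 = 0.
Characteristic equation: λ² - (2)λ + (0) = 0.
Discriminant = (2)² - 4*(0) = 4 - 0 = 4.
λ = (2 ± √4) / 2 = (2 ± 2) / 2 = 0, 2.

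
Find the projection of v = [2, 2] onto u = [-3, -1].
[12/5, 4/5]

The projection of v onto u is proj_u(v) = ((v·u) / (u·u)) · u.
v·u = (2)*(-3) + (2)*(-1) = -8.
u·u = (-3)*(-3) + (-1)*(-1) = 10.
coefficient = -8 / 10 = -4/5.
proj_u(v) = -4/5 · [-3, -1] = [12/5, 4/5].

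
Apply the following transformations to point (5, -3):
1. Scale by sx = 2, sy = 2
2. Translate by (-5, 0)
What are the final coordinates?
(5, -6)

Step 1: Scale (5, -3) by (sx, sy) = (2, 2) → (10, -6)
Step 2: Translate by (-5, 0) → (5, -6)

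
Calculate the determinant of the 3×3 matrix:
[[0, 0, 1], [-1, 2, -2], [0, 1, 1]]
-1

Expansion along first row:
det = 0·det([[2,-2],[1,1]]) - 0·det([[-1,-2],[0,1]]) + 1·det([[-1,2],[0,1]])
    = 0·(2·1 - -2·1) - 0·(-1·1 - -2·0) + 1·(-1·1 - 2·0)
    = 0·4 - 0·-1 + 1·-1
    = 0 + 0 + -1 = -1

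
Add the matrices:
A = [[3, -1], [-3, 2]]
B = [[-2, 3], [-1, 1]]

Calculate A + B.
[[1, 2], [-4, 3]]

Add corresponding elements:
(3)+(-2)=1
(-1)+(3)=2
(-3)+(-1)=-4
(2)+(1)=3
A + B = [[1, 2], [-4, 3]]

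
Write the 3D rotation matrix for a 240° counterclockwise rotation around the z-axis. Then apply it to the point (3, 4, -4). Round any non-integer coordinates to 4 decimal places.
R = [[-1/2, √3/2, 0], [-√3/2, -1/2, 0], [0, 0, 1]]; R·(3, 4, -4) = (1.9641, -4.5981, -4.0000)

Rotation matrix for 240° around z-axis:
cos(240°) = -1/2, sin(240°) = -√3/2
R = [[-1/2, √3/2, 0], [-√3/2, -1/2, 0], [0, 0, 1]]
Apply to (3, 4, -4): R·[3, 4, -4]ᵀ = (1.9641, -4.5981, -4.0000)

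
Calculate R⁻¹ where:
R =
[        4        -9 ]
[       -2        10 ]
det(R) = 22
R⁻¹ =
[     5/11      9/22 ]
[     1/11      2/11 ]

For a 2×2 matrix R = [[a, b], [c, d]] with det(R) ≠ 0, R⁻¹ = (1/det(R)) * [[d, -b], [-c, a]].
det(R) = (4)*(10) - (-9)*(-2) = 40 - 18 = 22.
R⁻¹ = (1/22) * [[10, 9], [2, 4]].
Dividing each entry by 22 and reducing:
R⁻¹ =
[     5/11      9/22 ]
[     1/11      2/11 ]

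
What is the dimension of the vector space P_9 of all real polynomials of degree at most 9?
Dimension = 10

A polynomial of degree at most 9 can be written as a₀ + a₁x + a₂x² + … + a_9x^9, with 10 free coefficients a₀, …, a_9.
The set {1, x, x², …, x^9} is a basis: it spans P_9 (every such polynomial is a linear combination of these) and is linearly independent (a polynomial is zero iff all its coefficients are zero).
Therefore dim(P_9) = 9 + 1 = 10.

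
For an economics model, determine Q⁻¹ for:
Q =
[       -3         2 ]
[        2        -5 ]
det(Q) = 11
Q⁻¹ =
[    -5/11     -2/11 ]
[    -2/11     -3/11 ]

For a 2×2 matrix Q = [[a, b], [c, d]] with det(Q) ≠ 0, Q⁻¹ = (1/det(Q)) * [[d, -b], [-c, a]].
det(Q) = (-3)*(-5) - (2)*(2) = 15 - 4 = 11.
Q⁻¹ = (1/11) * [[-5, -2], [-2, -3]].
Dividing each entry by 11 and reducing:
Q⁻¹ =
[    -5/11     -2/11 ]
[    -2/11     -3/11 ]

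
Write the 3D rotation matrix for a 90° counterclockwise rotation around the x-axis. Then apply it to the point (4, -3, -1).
R = [[1, 0, 0], [0, 0, -1], [0, 1, 0]]; R·(4, -3, -1) = (4, 1, -3)

Rotation matrix for 90° around x-axis:
cos(90°) = 0, sin(90°) = 1
R = [[1, 0, 0], [0, 0, -1], [0, 1, 0]]
Apply to (4, -3, -1): R·[4, -3, -1]ᵀ = (4, 1, -3)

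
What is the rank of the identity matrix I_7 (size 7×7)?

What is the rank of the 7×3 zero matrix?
rank(I_7) = 7, rank(0) = 0

The identity I_7 has 7 columns that are the standard basis vectors e_1, …, e_7. These are linearly independent, so all 7 columns are pivots and rank(I_7) = 7.
The 7×3 zero matrix has every entry zero, so every row is the zero row and there are no pivots; rank(0) = 0.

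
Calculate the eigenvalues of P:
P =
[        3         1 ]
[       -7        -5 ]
λ = -4, 2

Solve det(P - λI) = 0. For a 2×2 matrix the characteristic equation is λ² - (trace)λ + det = 0.
trace(P) = a + d = 3 - 5 = -2.
det(P) = a*d - b*c = (3)*(-5) - (1)*(-7) = -15 + 7 = -8.
Characteristic equation: λ² - (-2)λ + (-8) = 0.
Discriminant = (-2)² - 4*(-8) = 4 + 32 = 36.
λ = (-2 ± √36) / 2 = (-2 ± 6) / 2 = -4, 2.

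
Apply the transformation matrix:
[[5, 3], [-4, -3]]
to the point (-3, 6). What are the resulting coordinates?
(3, -6)

Matrix multiplication:
[[5, 3], [-4, -3]] × [-3, 6]ᵀ
= [5×-3 + 3×6, -4×-3 + -3×6]ᵀ
= [3.0000, -6.0000]ᵀ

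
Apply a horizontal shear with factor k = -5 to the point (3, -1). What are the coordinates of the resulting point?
(8, -1)

Shear matrix for horizontal shear with factor k = -5:
[[1, -5], [0, 1]]
Result: (3, -1) → (8, -1)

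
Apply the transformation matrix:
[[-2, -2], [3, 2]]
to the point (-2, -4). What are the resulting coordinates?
(12, -14)

Matrix multiplication:
[[-2, -2], [3, 2]] × [-2, -4]ᵀ
= [-2×-2 + -2×-4, 3×-2 + 2×-4]ᵀ
= [12.0000, -14.0000]ᵀ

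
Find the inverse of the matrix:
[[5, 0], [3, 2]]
[[1/5, 0], [-3/10, 1/2]]

For [[a,b],[c,d]], inverse = (1/det)·[[d,-b],[-c,a]]
det = 5·2 - 0·3 = 10
Inverse = (1/10)·[[2, 0], [-3, 5]]
        = [[1/5, 0], [-3/10, 1/2]]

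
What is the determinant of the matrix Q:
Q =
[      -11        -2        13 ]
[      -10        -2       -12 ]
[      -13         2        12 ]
det(Q) = -1150

Expand along row 0 (cofactor expansion): det(Q) = a*(e*i - f*h) - b*(d*i - f*g) + c*(d*h - e*g), where the 3×3 is [[a, b, c], [d, e, f], [g, h, i]].
Minor M_00 = (-2)*(12) - (-12)*(2) = -24 + 24 = 0.
Minor M_01 = (-10)*(12) - (-12)*(-13) = -120 - 156 = -276.
Minor M_02 = (-10)*(2) - (-2)*(-13) = -20 - 26 = -46.
det(Q) = (-11)*(0) - (-2)*(-276) + (13)*(-46) = 0 - 552 - 598 = -1150.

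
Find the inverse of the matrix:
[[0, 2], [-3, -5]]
[[-5/6, -1/3], [1/2, 0]]

For [[a,b],[c,d]], inverse = (1/det)·[[d,-b],[-c,a]]
det = 0·-5 - 2·-3 = 6
Inverse = (1/6)·[[-5, -2], [3, 0]]
        = [[-5/6, -1/3], [1/2, 0]]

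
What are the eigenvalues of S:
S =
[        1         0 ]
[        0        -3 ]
λ = -3, 1

Solve det(S - λI) = 0. For a 2×2 matrix the characteristic equation is λ² - (trace)λ + det = 0.
trace(S) = a + d = 1 - 3 = -2.
det(S) = a*d - b*c = (1)*(-3) - (0)*(0) = -3 - 0 = -3.
Characteristic equation: λ² - (-2)λ + (-3) = 0.
Discriminant = (-2)² - 4*(-3) = 4 + 12 = 16.
λ = (-2 ± √16) / 2 = (-2 ± 4) / 2 = -3, 1.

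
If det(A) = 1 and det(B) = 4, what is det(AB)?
4

Use the multiplicative property of determinants: det(AB) = det(A)*det(B).
det(AB) = (1)*(4) = 4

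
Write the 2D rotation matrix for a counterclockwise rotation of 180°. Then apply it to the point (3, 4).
R = [[-1, 0], [0, -1]]; R·(3, 4) = (-3, -4)

Rotation matrix formula: R(θ) = [[cos θ, -sin θ], [sin θ, cos θ]]
For θ = 180°:
cos(180°) = -1
sin(180°) = 0
R = [[-1, 0], [0, -1]]
Apply to (3, 4): [-1·3 + (0)·4, 0·3 + -1·4] = (-3, -4)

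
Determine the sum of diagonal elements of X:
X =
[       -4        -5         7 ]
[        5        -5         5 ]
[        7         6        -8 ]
tr(X) = -4 - 5 - 8 = -17

The trace of a square matrix is the sum of its diagonal entries.
Diagonal entries of X: X[0][0] = -4, X[1][1] = -5, X[2][2] = -8.
tr(X) = -4 - 5 - 8 = -17.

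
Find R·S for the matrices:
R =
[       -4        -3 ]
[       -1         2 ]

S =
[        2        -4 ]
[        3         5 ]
RS =
[      -17         1 ]
[        4        14 ]

Matrix multiplication: (RS)[i][j] = sum over k of R[i][k] * S[k][j].
  (RS)[0][0] = (-4)*(2) + (-3)*(3) = -17
  (RS)[0][1] = (-4)*(-4) + (-3)*(5) = 1
  (RS)[1][0] = (-1)*(2) + (2)*(3) = 4
  (RS)[1][1] = (-1)*(-4) + (2)*(5) = 14
RS =
[      -17         1 ]
[        4        14 ]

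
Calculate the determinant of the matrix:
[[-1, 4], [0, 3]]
-3

For a 2×2 matrix [[a, b], [c, d]], det = ad - bc
det = (-1)(3) - (4)(0) = -3 - 0 = -3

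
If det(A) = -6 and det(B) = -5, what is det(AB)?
30

Use the multiplicative property of determinants: det(AB) = det(A)*det(B).
det(AB) = (-6)*(-5) = 30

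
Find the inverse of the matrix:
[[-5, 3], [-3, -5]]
[[-5/34, -3/34], [3/34, -5/34]]

For [[a,b],[c,d]], inverse = (1/det)·[[d,-b],[-c,a]]
det = -5·-5 - 3·-3 = 34
Inverse = (1/34)·[[-5, -3], [3, -5]]
        = [[-5/34, -3/34], [3/34, -5/34]]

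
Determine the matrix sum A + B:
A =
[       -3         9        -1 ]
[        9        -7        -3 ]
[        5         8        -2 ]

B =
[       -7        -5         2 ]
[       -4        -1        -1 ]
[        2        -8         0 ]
A + B =
[      -10         4         1 ]
[        5        -8        -4 ]
[        7         0        -2 ]

Matrix addition is elementwise: (A+B)[i][j] = A[i][j] + B[i][j].
  (A+B)[0][0] = (-3) + (-7) = -10
  (A+B)[0][1] = (9) + (-5) = 4
  (A+B)[0][2] = (-1) + (2) = 1
  (A+B)[1][0] = (9) + (-4) = 5
  (A+B)[1][1] = (-7) + (-1) = -8
  (A+B)[1][2] = (-3) + (-1) = -4
  (A+B)[2][0] = (5) + (2) = 7
  (A+B)[2][1] = (8) + (-8) = 0
  (A+B)[2][2] = (-2) + (0) = -2
A + B =
[      -10         4         1 ]
[        5        -8        -4 ]
[        7         0        -2 ]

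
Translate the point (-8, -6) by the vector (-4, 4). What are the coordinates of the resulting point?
(-12, -2)

Translation by (-4, 4):
x' = -8 + -4 = -12
y' = -6 + 4 = -2
Homogeneous matrix: [[1, 0, -4], [0, 1, 4], [0, 0, 1]]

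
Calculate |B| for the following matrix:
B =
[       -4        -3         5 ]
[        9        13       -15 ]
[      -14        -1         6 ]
det(B) = 145

Expand along row 0 (cofactor expansion): det(B) = a*(e*i - f*h) - b*(d*i - f*g) + c*(d*h - e*g), where the 3×3 is [[a, b, c], [d, e, f], [g, h, i]].
Minor M_00 = (13)*(6) - (-15)*(-1) = 78 - 15 = 63.
Minor M_01 = (9)*(6) - (-15)*(-14) = 54 - 210 = -156.
Minor M_02 = (9)*(-1) - (13)*(-14) = -9 + 182 = 173.
det(B) = (-4)*(63) - (-3)*(-156) + (5)*(173) = -252 - 468 + 865 = 145.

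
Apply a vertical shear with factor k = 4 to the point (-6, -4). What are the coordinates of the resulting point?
(-6, -28)

Shear matrix for vertical shear with factor k = 4:
[[1, 0], [4, 1]]
Result: (-6, -4) → (-6, -28)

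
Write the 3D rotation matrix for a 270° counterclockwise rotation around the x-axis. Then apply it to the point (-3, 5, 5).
R = [[1, 0, 0], [0, 0, 1], [0, -1, 0]]; R·(-3, 5, 5) = (-3, 5, -5)

Rotation matrix for 270° around x-axis:
cos(270°) = 0, sin(270°) = -1
R = [[1, 0, 0], [0, 0, 1], [0, -1, 0]]
Apply to (-3, 5, 5): R·[-3, 5, 5]ᵀ = (-3, 5, -5)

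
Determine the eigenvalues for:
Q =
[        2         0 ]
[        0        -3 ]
λ = -3, 2

Solve det(Q - λI) = 0. For a 2×2 matrix the characteristic equation is λ² - (trace)λ + det = 0.
trace(Q) = a + d = 2 - 3 = -1.
det(Q) = a*d - b*c = (2)*(-3) - (0)*(0) = -6 - 0 = -6.
Characteristic equation: λ² - (-1)λ + (-6) = 0.
Discriminant = (-1)² - 4*(-6) = 1 + 24 = 25.
λ = (-1 ± √25) / 2 = (-1 ± 5) / 2 = -3, 2.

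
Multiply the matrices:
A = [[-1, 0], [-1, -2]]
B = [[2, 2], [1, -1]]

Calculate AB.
[[-2, -2], [-4, 0]]

Each entry (i,j) of AB = sum over k of A[i][k]*B[k][j].
(AB)[0][0] = (-1)*(2) + (0)*(1) = -2
(AB)[0][1] = (-1)*(2) + (0)*(-1) = -2
(AB)[1][0] = (-1)*(2) + (-2)*(1) = -4
(AB)[1][1] = (-1)*(2) + (-2)*(-1) = 0
AB = [[-2, -2], [-4, 0]]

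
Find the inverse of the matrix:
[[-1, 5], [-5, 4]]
[[4/21, -5/21], [5/21, -1/21]]

For [[a,b],[c,d]], inverse = (1/det)·[[d,-b],[-c,a]]
det = -1·4 - 5·-5 = 21
Inverse = (1/21)·[[4, -5], [5, -1]]
        = [[4/21, -5/21], [5/21, -1/21]]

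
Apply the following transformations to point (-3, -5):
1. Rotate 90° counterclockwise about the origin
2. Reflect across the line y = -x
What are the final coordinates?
(3, -5)

Step 1: Rotate 90° → (5, -3)
Step 2: Reflect across the line y = -x → (3, -5)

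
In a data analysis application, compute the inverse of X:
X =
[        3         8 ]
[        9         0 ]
det(X) = -72
X⁻¹ =
[        0       1/9 ]
[      1/8     -1/24 ]

For a 2×2 matrix X = [[a, b], [c, d]] with det(X) ≠ 0, X⁻¹ = (1/det(X)) * [[d, -b], [-c, a]].
det(X) = (3)*(0) - (8)*(9) = 0 - 72 = -72.
X⁻¹ = (1/-72) * [[0, -8], [-9, 3]].
Dividing each entry by -72 and reducing:
X⁻¹ =
[        0       1/9 ]
[      1/8     -1/24 ]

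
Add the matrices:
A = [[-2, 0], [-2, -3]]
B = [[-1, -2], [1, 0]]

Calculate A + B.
[[-3, -2], [-1, -3]]

Add corresponding elements:
(-2)+(-1)=-3
(0)+(-2)=-2
(-2)+(1)=-1
(-3)+(0)=-3
A + B = [[-3, -2], [-1, -3]]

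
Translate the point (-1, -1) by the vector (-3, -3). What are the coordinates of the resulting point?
(-4, -4)

Translation by (-3, -3):
x' = -1 + -3 = -4
y' = -1 + -3 = -4
Homogeneous matrix: [[1, 0, -3], [0, 1, -3], [0, 0, 1]]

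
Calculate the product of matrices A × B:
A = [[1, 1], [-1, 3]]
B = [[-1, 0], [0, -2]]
[[-1, -2], [1, -6]]

Matrix multiplication:
C[0][0] = 1×-1 + 1×0 = -1
C[0][1] = 1×0 + 1×-2 = -2
C[1][0] = -1×-1 + 3×0 = 1
C[1][1] = -1×0 + 3×-2 = -6
Result: [[-1, -2], [1, -6]]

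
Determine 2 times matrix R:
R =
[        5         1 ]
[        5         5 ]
2R =
[       10         2 ]
[       10        10 ]

Scalar multiplication is elementwise: (2R)[i][j] = 2 * R[i][j].
  (2R)[0][0] = 2 * (5) = 10
  (2R)[0][1] = 2 * (1) = 2
  (2R)[1][0] = 2 * (5) = 10
  (2R)[1][1] = 2 * (5) = 10
2R =
[       10         2 ]
[       10        10 ]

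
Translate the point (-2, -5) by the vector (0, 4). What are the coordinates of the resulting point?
(-2, -1)

Translation by (0, 4):
x' = -2 + 0 = -2
y' = -5 + 4 = -1
Homogeneous matrix: [[1, 0, 0], [0, 1, 4], [0, 0, 1]]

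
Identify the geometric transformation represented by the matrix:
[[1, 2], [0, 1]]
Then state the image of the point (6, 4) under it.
horizontal shear with factor 2; image of (6, 4) is (14, 4)

The matrix [[1, k], [0, 1]] sends (x, y) to (x + 2y, y), leaving the y-coordinate fixed: a horizontal shear.
The matrix [[1, 2], [0, 1]] represents: horizontal shear with factor 2.
Applying it to (6, 4): [1·6 + 2·4, 0·6 + 1·4] = (14, 4).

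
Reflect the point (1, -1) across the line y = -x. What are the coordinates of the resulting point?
(1, -1)

Reflection across line y = -x: (1, -1) → (1, -1)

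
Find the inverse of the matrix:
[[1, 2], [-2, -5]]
[[5, 2], [-2, -1]]

For [[a,b],[c,d]], inverse = (1/det)·[[d,-b],[-c,a]]
det = 1·-5 - 2·-2 = -1
Inverse = (1/-1)·[[-5, -2], [2, 1]]
        = [[5, 2], [-2, -1]]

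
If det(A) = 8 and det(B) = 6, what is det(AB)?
48

Use the multiplicative property of determinants: det(AB) = det(A)*det(B).
det(AB) = (8)*(6) = 48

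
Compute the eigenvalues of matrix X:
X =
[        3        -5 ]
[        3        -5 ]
λ = -2, 0

Solve det(X - λI) = 0. For a 2×2 matrix the characteristic equation is λ² - (trace)λ + det = 0.
trace(X) = a + d = 3 - 5 = -2.
det(X) = a*d - b*c = (3)*(-5) - (-5)*(3) = -15 + 15 = 0.
Characteristic equation: λ² - (-2)λ + (0) = 0.
Discriminant = (-2)² - 4*(0) = 4 - 0 = 4.
λ = (-2 ± √4) / 2 = (-2 ± 2) / 2 = -2, 0.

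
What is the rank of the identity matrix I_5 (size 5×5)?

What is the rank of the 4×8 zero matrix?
rank(I_5) = 5, rank(0) = 0

The identity I_5 has 5 columns that are the standard basis vectors e_1, …, e_5. These are linearly independent, so all 5 columns are pivots and rank(I_5) = 5.
The 4×8 zero matrix has every entry zero, so every row is the zero row and there are no pivots; rank(0) = 0.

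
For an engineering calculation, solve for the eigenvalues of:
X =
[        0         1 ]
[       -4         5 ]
λ = 1, 4

Solve det(X - λI) = 0. For a 2×2 matrix the characteristic equation is λ² - (trace)λ + det = 0.
trace(X) = a + d = 0 + 5 = 5.
det(X) = a*d - b*c = (0)*(5) - (1)*(-4) = 0 + 4 = 4.
Characteristic equation: λ² - (5)λ + (4) = 0.
Discriminant = (5)² - 4*(4) = 25 - 16 = 9.
λ = (5 ± √9) / 2 = (5 ± 3) / 2 = 1, 4.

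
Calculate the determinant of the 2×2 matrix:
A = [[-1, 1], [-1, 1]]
0

For A = [[a, b], [c, d]], det(A) = a*d - b*c.
det(A) = (-1)*(1) - (1)*(-1) = -1 - -1 = 0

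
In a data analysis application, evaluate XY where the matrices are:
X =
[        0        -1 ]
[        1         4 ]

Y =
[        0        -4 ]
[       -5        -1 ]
XY =
[        5         1 ]
[      -20        -8 ]

Matrix multiplication: (XY)[i][j] = sum over k of X[i][k] * Y[k][j].
  (XY)[0][0] = (0)*(0) + (-1)*(-5) = 5
  (XY)[0][1] = (0)*(-4) + (-1)*(-1) = 1
  (XY)[1][0] = (1)*(0) + (4)*(-5) = -20
  (XY)[1][1] = (1)*(-4) + (4)*(-1) = -8
XY =
[        5         1 ]
[      -20        -8 ]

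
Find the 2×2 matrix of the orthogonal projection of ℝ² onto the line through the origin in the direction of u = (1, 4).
[[1/17, 4/17], [4/17, 16/17]]

The orthogonal projection onto the line spanned by a nonzero vector u = (a, b) has matrix P = (u uᵀ) / (uᵀ u) = (1/(a² + b²)) · [[a², ab], [ab, b²]].
Here u = (1, 4), so a² + b² = 1 + 16 = 17.
P = (1/17) · [[1, 4], [4, 16]] = [[1/17, 4/17], [4/17, 16/17]].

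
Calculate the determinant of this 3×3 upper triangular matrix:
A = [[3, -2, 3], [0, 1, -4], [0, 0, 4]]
12

The determinant of a triangular matrix is the product of its diagonal entries (the off-diagonal entries above the diagonal do not affect it).
det(A) = (3) * (1) * (4) = 12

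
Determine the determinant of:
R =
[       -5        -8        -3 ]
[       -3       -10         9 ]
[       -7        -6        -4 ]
det(R) = 286

Expand along row 0 (cofactor expansion): det(R) = a*(e*i - f*h) - b*(d*i - f*g) + c*(d*h - e*g), where the 3×3 is [[a, b, c], [d, e, f], [g, h, i]].
Minor M_00 = (-10)*(-4) - (9)*(-6) = 40 + 54 = 94.
Minor M_01 = (-3)*(-4) - (9)*(-7) = 12 + 63 = 75.
Minor M_02 = (-3)*(-6) - (-10)*(-7) = 18 - 70 = -52.
det(R) = (-5)*(94) - (-8)*(75) + (-3)*(-52) = -470 + 600 + 156 = 286.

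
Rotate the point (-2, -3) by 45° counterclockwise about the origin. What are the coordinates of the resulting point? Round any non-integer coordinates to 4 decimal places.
(0.7071, -3.5355)

Rotation matrix R(θ) = [[cos θ, -sin θ], [sin θ, cos θ]]; for θ = 45°:
R = [[√2/2, -√2/2], [√2/2, √2/2]]
Result: R × [-2, -3]ᵀ = [√2/2·-2 + (-√2/2)·-3, √2/2·-2 + (√2/2)·-3]ᵀ = (0.7071, -3.5355)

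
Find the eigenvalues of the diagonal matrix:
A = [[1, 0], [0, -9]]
λ₁ = 1, λ₂ = -9

The characteristic polynomial of A is det(A - λI) = (1 - λ)(-9 - λ) = 0.
The roots are λ = 1 and λ = -9, so the eigenvalues are the diagonal entries.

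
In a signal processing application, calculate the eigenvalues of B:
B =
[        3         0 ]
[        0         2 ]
λ = 2, 3

Solve det(B - λI) = 0. For a 2×2 matrix the characteristic equation is λ² - (trace)λ + det = 0.
trace(B) = a + d = 3 + 2 = 5.
det(B) = a*d - b*c = (3)*(2) - (0)*(0) = 6 - 0 = 6.
Characteristic equation: λ² - (5)λ + (6) = 0.
Discriminant = (5)² - 4*(6) = 25 - 24 = 1.
λ = (5 ± √1) / 2 = (5 ± 1) / 2 = 2, 3.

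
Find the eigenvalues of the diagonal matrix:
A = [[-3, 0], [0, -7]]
λ₁ = -3, λ₂ = -7

The characteristic polynomial of A is det(A - λI) = (-3 - λ)(-7 - λ) = 0.
The roots are λ = -3 and λ = -7, so the eigenvalues are the diagonal entries.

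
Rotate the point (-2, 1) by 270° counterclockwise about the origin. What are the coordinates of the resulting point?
(1, 2)

Rotation matrix R(θ) = [[cos θ, -sin θ], [sin θ, cos θ]]; for θ = 270°:
R = [[0, 1], [-1, 0]]
Result: R × [-2, 1]ᵀ = [0·-2 + (1)·1, -1·-2 + (0)·1]ᵀ = (1, 2)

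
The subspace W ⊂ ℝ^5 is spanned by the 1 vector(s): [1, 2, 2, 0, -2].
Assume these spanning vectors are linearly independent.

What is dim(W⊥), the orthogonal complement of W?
dim(W⊥) = 4

For any subspace W of ℝ^n, dim(W) + dim(W⊥) = n (the whole-space dimension).
Here the given 1 vectors are linearly independent, so dim(W) = 1.
Thus dim(W⊥) = n - dim(W) = 5 - 1 = 4.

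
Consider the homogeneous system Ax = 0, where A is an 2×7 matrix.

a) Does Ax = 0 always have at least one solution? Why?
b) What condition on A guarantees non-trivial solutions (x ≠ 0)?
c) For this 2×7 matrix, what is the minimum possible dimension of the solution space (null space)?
a) Yes, x = 0 is always a solution. b) When A has linearly dependent columns (rank < n). c) Minimum nullity = 5.

a) x = 0 satisfies A·0 = 0, so the zero vector is always a solution.
b) Non-trivial solutions exist iff the columns of A are linearly dependent, equivalently rank(A) < n (the number of columns).
c) By rank-nullity, rank(A) + nullity(A) = n = 7. Since A has only 2 rows, rank(A) ≤ 2, so nullity(A) ≥ 7 - 2 = 5.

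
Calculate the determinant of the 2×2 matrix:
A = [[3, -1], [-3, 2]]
3

For A = [[a, b], [c, d]], det(A) = a*d - b*c.
det(A) = (3)*(2) - (-1)*(-3) = 6 - 3 = 3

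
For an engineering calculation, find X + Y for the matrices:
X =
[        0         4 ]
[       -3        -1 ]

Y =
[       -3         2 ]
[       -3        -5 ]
X + Y =
[       -3         6 ]
[       -6        -6 ]

Matrix addition is elementwise: (X+Y)[i][j] = X[i][j] + Y[i][j].
  (X+Y)[0][0] = (0) + (-3) = -3
  (X+Y)[0][1] = (4) + (2) = 6
  (X+Y)[1][0] = (-3) + (-3) = -6
  (X+Y)[1][1] = (-1) + (-5) = -6
X + Y =
[       -3         6 ]
[       -6        -6 ]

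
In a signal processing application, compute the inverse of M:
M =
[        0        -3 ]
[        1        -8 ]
det(M) = 3
M⁻¹ =
[     -8/3         1 ]
[     -1/3         0 ]

For a 2×2 matrix M = [[a, b], [c, d]] with det(M) ≠ 0, M⁻¹ = (1/det(M)) * [[d, -b], [-c, a]].
det(M) = (0)*(-8) - (-3)*(1) = 0 + 3 = 3.
M⁻¹ = (1/3) * [[-8, 3], [-1, 0]].
Dividing each entry by 3 and reducing:
M⁻¹ =
[     -8/3         1 ]
[     -1/3         0 ]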